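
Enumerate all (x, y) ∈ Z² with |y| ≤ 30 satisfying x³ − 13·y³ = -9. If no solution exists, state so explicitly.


The equation is x³ - 13y³ = -9. For fixed y, x³ = 13·y³ − 9, so a solution requires the RHS to be a perfect cube.
Strategy: iterate y from -30 to 30, compute RHS = 13·y³ − 9, and check whether it is a (positive or negative) perfect cube.
Check small values of y:
  y = 0: RHS = -9 is not a perfect cube.
  y = 1: RHS = 4 is not a perfect cube.
  y = -1: RHS = -22 is not a perfect cube.
  y = 2: RHS = 95 is not a perfect cube.
  y = -2: RHS = -113 is not a perfect cube.
  y = 3: RHS = 342 is not a perfect cube.
  y = -3: RHS = -360 is not a perfect cube.
Continuing the search up to |y| = 30 finds no solutions either.
No (x, y) in the scanned range satisfies the equation.

No integer solutions with |y| ≤ 30.


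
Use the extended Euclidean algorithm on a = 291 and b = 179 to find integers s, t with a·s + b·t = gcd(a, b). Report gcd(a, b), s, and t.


Euclidean algorithm on (291, 179) — divide until remainder is 0:
  291 = 1 · 179 + 112
  179 = 1 · 112 + 67
  112 = 1 · 67 + 45
  67 = 1 · 45 + 22
  45 = 2 · 22 + 1
  22 = 22 · 1 + 0
gcd(291, 179) = 1.
Track Bezout coefficients alongside the remainders: start with r₀ = 291 = a·1 + b·0 (s = 1, t = 0) and r₁ = 179 = a·0 + b·1 (s = 0, t = 1); each new remainder r_{k+1} = r_{k-1} − q_k·r_k inherits s_{k+1} = s_{k-1} − q_k·s_k, t_{k+1} = t_{k-1} − q_k·t_k, so r_k = a·s_k + b·t_k at every step:
  q = 1: r = 112, s = 1 − 1·0 = 1, t = 0 − 1·1 = -1  (check: 291·1 + 179·(-1) = 112)
  q = 1: r = 67, s = 0 − 1·1 = -1, t = 1 − 1·(-1) = 2  (check: 291·(-1) + 179·2 = 67)
  q = 1: r = 45, s = 1 − 1·(-1) = 2, t = -1 − 1·2 = -3  (check: 291·2 + 179·(-3) = 45)
  q = 1: r = 22, s = -1 − 1·2 = -3, t = 2 − 1·(-3) = 5  (check: 291·(-3) + 179·5 = 22)
  q = 2: r = 1, s = 2 − 2·(-3) = 8, t = -3 − 2·5 = -13  (check: 291·8 + 179·(-13) = 1)
The row with r = 1 (the gcd) gives the Bezout coefficients s = 8, t = -13.
Result: 291 · (8) + 179 · (-13) = 1.

gcd(291, 179) = 1; s = 8, t = -13 (check: 291·8 + 179·(-13) = 1).


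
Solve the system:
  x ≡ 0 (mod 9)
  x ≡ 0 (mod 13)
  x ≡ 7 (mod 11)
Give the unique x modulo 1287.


Moduli 9, 13, 11 are pairwise coprime; by CRT there is a unique solution modulo M = 9 · 13 · 11 = 1287.
Solve pairwise, accumulating the modulus:
  Start with x ≡ 0 (mod 9).
  Combine with x ≡ 0 (mod 13): since gcd(9, 13) = 1, we get a unique residue mod 117.
    Write x = 0 + 9·t and substitute into x ≡ 0 (mod 13): 9·t ≡ 0 − 0 = 0 (mod 13).
    The inverse of 9 mod 13 is 3 (since 9·3 = 27 = 2·13 + 1), so t ≡ 3·0 = 0 ≡ 0 (mod 13).
    Then x = 0 + 9·0 = 0, valid modulo lcm(9, 13) = 117: x ≡ 0 (mod 117).
  Combine with x ≡ 7 (mod 11): since gcd(117, 11) = 1, we get a unique residue mod 1287.
    Write x = 0 + 117·t and substitute into x ≡ 7 (mod 11): 117·t ≡ 7 − 0 = 7 (mod 11).
    Reduce coefficients mod 11: 7·t ≡ 7 (mod 11).
    The inverse of 7 mod 11 is 8 (since 7·8 = 56 = 5·11 + 1), so t ≡ 8·7 = 56 ≡ 1 (mod 11).
    Then x = 0 + 117·1 = 117, valid modulo lcm(117, 11) = 1287: x ≡ 117 (mod 1287).
Verify: 117 mod 9 = 0 ✓, 117 mod 13 = 0 ✓, 117 mod 11 = 7 ✓.

x ≡ 117 (mod 1287).


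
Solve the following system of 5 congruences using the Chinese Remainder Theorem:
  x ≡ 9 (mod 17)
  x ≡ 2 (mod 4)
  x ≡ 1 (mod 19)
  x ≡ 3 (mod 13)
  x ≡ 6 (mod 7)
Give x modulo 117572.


Product of moduli M = 17 · 4 · 19 · 13 · 7 = 117572.
Merge one congruence at a time:
  Start: x ≡ 9 (mod 17).
  Combine with x ≡ 2 (mod 4); new modulus lcm = 68.
    Write x = 9 + 17·t and substitute into x ≡ 2 (mod 4): 17·t ≡ 2 − 9 = -7 (mod 4).
    Reduce coefficients mod 4: 1·t ≡ 1 (mod 4).
    So t ≡ 1 (mod 4).
    Then x = 9 + 17·1 = 26, valid modulo lcm(17, 4) = 68: x ≡ 26 (mod 68).
  Combine with x ≡ 1 (mod 19); new modulus lcm = 1292.
    Write x = 26 + 68·t and substitute into x ≡ 1 (mod 19): 68·t ≡ 1 − 26 = -25 (mod 19).
    Reduce coefficients mod 19: 11·t ≡ 13 (mod 19).
    The inverse of 11 mod 19 is 7 (since 11·7 = 77 = 4·19 + 1), so t ≡ 7·13 = 91 ≡ 15 (mod 19).
    Then x = 26 + 68·15 = 1046, valid modulo lcm(68, 19) = 1292: x ≡ 1046 (mod 1292).
  Combine with x ≡ 3 (mod 13); new modulus lcm = 16796.
    Write x = 1046 + 1292·t and substitute into x ≡ 3 (mod 13): 1292·t ≡ 3 − 1046 = -1043 (mod 13).
    Reduce coefficients mod 13: 5·t ≡ 10 (mod 13).
    The inverse of 5 mod 13 is 8 (since 5·8 = 40 = 3·13 + 1), so t ≡ 8·10 = 80 ≡ 2 (mod 13).
    Then x = 1046 + 1292·2 = 3630, valid modulo lcm(1292, 13) = 16796: x ≡ 3630 (mod 16796).
  Combine with x ≡ 6 (mod 7); new modulus lcm = 117572.
    Write x = 3630 + 16796·t and substitute into x ≡ 6 (mod 7): 16796·t ≡ 6 − 3630 = -3624 (mod 7).
    Reduce coefficients mod 7: 3·t ≡ 2 (mod 7).
    The inverse of 3 mod 7 is 5 (since 3·5 = 15 = 2·7 + 1), so t ≡ 5·2 = 10 ≡ 3 (mod 7).
    Then x = 3630 + 16796·3 = 54018, valid modulo lcm(16796, 7) = 117572: x ≡ 54018 (mod 117572).
Verify against each original: 54018 mod 17 = 9, 54018 mod 4 = 2, 54018 mod 19 = 1, 54018 mod 13 = 3, 54018 mod 7 = 6.

x ≡ 54018 (mod 117572).


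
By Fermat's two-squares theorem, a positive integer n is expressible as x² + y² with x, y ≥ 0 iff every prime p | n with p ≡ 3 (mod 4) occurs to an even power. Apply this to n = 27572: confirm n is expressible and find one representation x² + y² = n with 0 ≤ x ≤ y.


Step 1: Factor n = 27572 = 2^2 · 61 · 113.
Step 2: Check the mod-4 condition on each prime factor: 2 = 2 (special); 61 ≡ 1 (mod 4), exponent 1; 113 ≡ 1 (mod 4), exponent 1.
All primes ≡ 3 (mod 4) appear to even exponent (or don't appear), so by the two-squares theorem n IS expressible as a sum of two squares.
Step 3: Build a representation. Group n = k² · m with k = 2 and m = 61 · 113 = 6893 (a product of primes ≡ 1 (mod 4)); a representation of m scales to one of n via (k·x)² + (k·y)² = k²(x² + y²). Each prime p ≡ 1 (mod 4) is itself a sum of two squares; find a² by testing p − a² for a perfect square:
  61: 61 − 1² = 60, 61 − 2² = 57, 61 − 3² = 52, 61 − 4² = 45, 61 − 5² = 36 = 6² ⇒ 61 = 5² + 6².
  113: 113 − 1² = 112, 113 − 2² = 109, 113 − 3² = 104, 113 − 4² = 97, 113 − 5² = 88, 113 − 6² = 77, 113 − 7² = 64 = 8² ⇒ 113 = 7² + 8².
  Combine using the Brahmagupta–Fibonacci identity (a² + b²)(c² + d²) = (ac − bd)² + (ad + bc)² = (ac + bd)² + (ad − bc)²:
  61 · 113 = 6893: from (5² + 6²)(7² + 8²), take (5·7 − 6·8, 5·8 + 6·7) = (35 − 48, 40 + 42) = (-13, 82); dropping signs (only squares matter) gives (13, 82); check 13² + 82² = 169 + 6724 = 6893 ✓.
  Scale by k = 2: (2·13, 2·82) = (26, 164).
Step 4: Order so x ≤ y and verify: 26² + 164² = 676 + 26896 = 27572 = n. ✓

n = 27572 = 26² + 164² (one valid representation with x ≤ y).


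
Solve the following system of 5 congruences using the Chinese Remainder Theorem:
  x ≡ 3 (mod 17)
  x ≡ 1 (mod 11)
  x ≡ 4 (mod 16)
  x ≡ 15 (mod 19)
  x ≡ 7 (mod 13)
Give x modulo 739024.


Product of moduli M = 17 · 11 · 16 · 19 · 13 = 739024.
Merge one congruence at a time:
  Start: x ≡ 3 (mod 17).
  Combine with x ≡ 1 (mod 11); new modulus lcm = 187.
    Write x = 3 + 17·t and substitute into x ≡ 1 (mod 11): 17·t ≡ 1 − 3 = -2 (mod 11).
    Reduce coefficients mod 11: 6·t ≡ 9 (mod 11).
    The inverse of 6 mod 11 is 2 (since 6·2 = 12 = 1·11 + 1), so t ≡ 2·9 = 18 ≡ 7 (mod 11).
    Then x = 3 + 17·7 = 122, valid modulo lcm(17, 11) = 187: x ≡ 122 (mod 187).
  Combine with x ≡ 4 (mod 16); new modulus lcm = 2992.
    Write x = 122 + 187·t and substitute into x ≡ 4 (mod 16): 187·t ≡ 4 − 122 = -118 (mod 16).
    Reduce coefficients mod 16: 11·t ≡ 10 (mod 16).
    The inverse of 11 mod 16 is 3 (since 11·3 = 33 = 2·16 + 1), so t ≡ 3·10 = 30 ≡ 14 (mod 16).
    Then x = 122 + 187·14 = 2740, valid modulo lcm(187, 16) = 2992: x ≡ 2740 (mod 2992).
  Combine with x ≡ 15 (mod 19); new modulus lcm = 56848.
    Write x = 2740 + 2992·t and substitute into x ≡ 15 (mod 19): 2992·t ≡ 15 − 2740 = -2725 (mod 19).
    Reduce coefficients mod 19: 9·t ≡ 11 (mod 19).
    The inverse of 9 mod 19 is 17 (since 9·17 = 153 = 8·19 + 1), so t ≡ 17·11 = 187 ≡ 16 (mod 19).
    Then x = 2740 + 2992·16 = 50612, valid modulo lcm(2992, 19) = 56848: x ≡ 50612 (mod 56848).
  Combine with x ≡ 7 (mod 13); new modulus lcm = 739024.
    Write x = 50612 + 56848·t and substitute into x ≡ 7 (mod 13): 56848·t ≡ 7 − 50612 = -50605 (mod 13).
    Reduce coefficients mod 13: 12·t ≡ 4 (mod 13).
    The inverse of 12 mod 13 is 12 (since 12·12 = 144 = 11·13 + 1), so t ≡ 12·4 = 48 ≡ 9 (mod 13).
    Then x = 50612 + 56848·9 = 562244, valid modulo lcm(56848, 13) = 739024: x ≡ 562244 (mod 739024).
Verify against each original: 562244 mod 17 = 3, 562244 mod 11 = 1, 562244 mod 16 = 4, 562244 mod 19 = 15, 562244 mod 13 = 7.

x ≡ 562244 (mod 739024).


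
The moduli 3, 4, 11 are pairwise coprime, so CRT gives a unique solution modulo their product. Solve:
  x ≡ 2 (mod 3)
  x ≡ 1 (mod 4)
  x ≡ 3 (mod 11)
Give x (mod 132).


Moduli 3, 4, 11 are pairwise coprime; by CRT there is a unique solution modulo M = 3 · 4 · 11 = 132.
Solve pairwise, accumulating the modulus:
  Start with x ≡ 2 (mod 3).
  Combine with x ≡ 1 (mod 4): since gcd(3, 4) = 1, we get a unique residue mod 12.
    Write x = 2 + 3·t and substitute into x ≡ 1 (mod 4): 3·t ≡ 1 − 2 = -1 (mod 4).
    Reduce coefficients mod 4: 3·t ≡ 3 (mod 4).
    The inverse of 3 mod 4 is 3 (since 3·3 = 9 = 2·4 + 1), so t ≡ 3·3 = 9 ≡ 1 (mod 4).
    Then x = 2 + 3·1 = 5, valid modulo lcm(3, 4) = 12: x ≡ 5 (mod 12).
  Combine with x ≡ 3 (mod 11): since gcd(12, 11) = 1, we get a unique residue mod 132.
    Write x = 5 + 12·t and substitute into x ≡ 3 (mod 11): 12·t ≡ 3 − 5 = -2 (mod 11).
    Reduce coefficients mod 11: 1·t ≡ 9 (mod 11).
    So t ≡ 9 (mod 11).
    Then x = 5 + 12·9 = 113, valid modulo lcm(12, 11) = 132: x ≡ 113 (mod 132).
Verify: 113 mod 3 = 2 ✓, 113 mod 4 = 1 ✓, 113 mod 11 = 3 ✓.

x ≡ 113 (mod 132).


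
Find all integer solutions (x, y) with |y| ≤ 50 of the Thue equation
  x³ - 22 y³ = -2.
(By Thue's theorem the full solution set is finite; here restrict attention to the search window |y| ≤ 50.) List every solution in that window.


The equation is x³ - 22y³ = -2. For fixed y, x³ = 22·y³ − 2, so a solution requires the RHS to be a perfect cube.
Strategy: iterate y from -50 to 50, compute RHS = 22·y³ − 2, and check whether it is a (positive or negative) perfect cube.
Check small values of y:
  y = 0: RHS = -2 is not a perfect cube.
  y = 1: RHS = 20 is not a perfect cube.
  y = -1: RHS = -24 is not a perfect cube.
  y = 2: RHS = 174 is not a perfect cube.
  y = -2: RHS = -178 is not a perfect cube.
  y = 3: RHS = 592 is not a perfect cube.
  y = -3: RHS = -596 is not a perfect cube.
Continuing the search up to |y| = 50 finds no solutions either.
No (x, y) in the scanned range satisfies the equation.

No integer solutions with |y| ≤ 50.


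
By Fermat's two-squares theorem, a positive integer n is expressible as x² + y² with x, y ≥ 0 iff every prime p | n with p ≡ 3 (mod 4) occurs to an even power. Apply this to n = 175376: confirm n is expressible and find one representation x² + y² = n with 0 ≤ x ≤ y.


Step 1: Factor n = 175376 = 2^4 · 97 · 113.
Step 2: Check the mod-4 condition on each prime factor: 2 = 2 (special); 97 ≡ 1 (mod 4), exponent 1; 113 ≡ 1 (mod 4), exponent 1.
All primes ≡ 3 (mod 4) appear to even exponent (or don't appear), so by the two-squares theorem n IS expressible as a sum of two squares.
Step 3: Build a representation. Group n = k² · m with k = 4 and m = 97 · 113 = 10961 (a product of primes ≡ 1 (mod 4)); a representation of m scales to one of n via (k·x)² + (k·y)² = k²(x² + y²). Each prime p ≡ 1 (mod 4) is itself a sum of two squares; find a² by testing p − a² for a perfect square:
  97: 97 − 1² = 96, 97 − 2² = 93, 97 − 3² = 88, 97 − 4² = 81 = 9² ⇒ 97 = 4² + 9².
  113: 113 − 1² = 112, 113 − 2² = 109, 113 − 3² = 104, 113 − 4² = 97, 113 − 5² = 88, 113 − 6² = 77, 113 − 7² = 64 = 8² ⇒ 113 = 7² + 8².
  Combine using the Brahmagupta–Fibonacci identity (a² + b²)(c² + d²) = (ac − bd)² + (ad + bc)² = (ac + bd)² + (ad − bc)²:
  97 · 113 = 10961: from (4² + 9²)(7² + 8²), take (4·7 − 9·8, 4·8 + 9·7) = (28 − 72, 32 + 63) = (-44, 95); dropping signs (only squares matter) gives (44, 95); check 44² + 95² = 1936 + 9025 = 10961 ✓.
  Scale by k = 4: (4·44, 4·95) = (176, 380).
Step 4: Order so x ≤ y and verify: 176² + 380² = 30976 + 144400 = 175376 = n. ✓

n = 175376 = 176² + 380² (one valid representation with x ≤ y).


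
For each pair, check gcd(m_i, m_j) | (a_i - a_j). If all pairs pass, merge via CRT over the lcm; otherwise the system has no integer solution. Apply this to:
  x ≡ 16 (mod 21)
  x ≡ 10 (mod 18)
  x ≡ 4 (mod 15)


Moduli 21, 18, 15 are not pairwise coprime, so CRT works modulo lcm(m_i) when all pairwise compatibility conditions hold.
Pairwise compatibility: gcd(m_i, m_j) must divide a_i - a_j for every pair.
Merge one congruence at a time:
  Start: x ≡ 16 (mod 21).
  Combine with x ≡ 10 (mod 18): gcd(21, 18) = 3; 10 - 16 = -6, which IS divisible by 3, so compatible.
    Write x = 16 + 21·t and substitute into x ≡ 10 (mod 18): 21·t ≡ 10 − 16 = -6 (mod 18).
    Divide the congruence (and modulus) by g = 3: 7·t ≡ -2 (mod 6).
    Reduce coefficients mod 6: 1·t ≡ 4 (mod 6).
    So t ≡ 4 (mod 6).
    Then x = 16 + 21·4 = 100, valid modulo lcm(21, 18) = 126: x ≡ 100 (mod 126).
  Combine with x ≡ 4 (mod 15): gcd(126, 15) = 3; 4 - 100 = -96, which IS divisible by 3, so compatible.
    Write x = 100 + 126·t and substitute into x ≡ 4 (mod 15): 126·t ≡ 4 − 100 = -96 (mod 15).
    Divide the congruence (and modulus) by g = 3: 42·t ≡ -32 (mod 5).
    Reduce coefficients mod 5: 2·t ≡ 3 (mod 5).
    The inverse of 2 mod 5 is 3 (since 2·3 = 6 = 1·5 + 1), so t ≡ 3·3 = 9 ≡ 4 (mod 5).
    Then x = 100 + 126·4 = 604, valid modulo lcm(126, 15) = 630: x ≡ 604 (mod 630).
Verify: 604 mod 21 = 16, 604 mod 18 = 10, 604 mod 15 = 4.

x ≡ 604 (mod 630).


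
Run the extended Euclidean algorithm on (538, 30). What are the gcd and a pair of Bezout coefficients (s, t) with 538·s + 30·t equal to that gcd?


Euclidean algorithm on (538, 30) — divide until remainder is 0:
  538 = 17 · 30 + 28
  30 = 1 · 28 + 2
  28 = 14 · 2 + 0
gcd(538, 30) = 2.
Track Bezout coefficients alongside the remainders: start with r₀ = 538 = a·1 + b·0 (s = 1, t = 0) and r₁ = 30 = a·0 + b·1 (s = 0, t = 1); each new remainder r_{k+1} = r_{k-1} − q_k·r_k inherits s_{k+1} = s_{k-1} − q_k·s_k, t_{k+1} = t_{k-1} − q_k·t_k, so r_k = a·s_k + b·t_k at every step:
  q = 17: r = 28, s = 1 − 17·0 = 1, t = 0 − 17·1 = -17  (check: 538·1 + 30·(-17) = 28)
  q = 1: r = 2, s = 0 − 1·1 = -1, t = 1 − 1·(-17) = 18  (check: 538·(-1) + 30·18 = 2)
The row with r = 2 (the gcd) gives the Bezout coefficients s = -1, t = 18.
Result: 538 · (-1) + 30 · (18) = 2.

gcd(538, 30) = 2; s = -1, t = 18 (check: 538·(-1) + 30·18 = 2).


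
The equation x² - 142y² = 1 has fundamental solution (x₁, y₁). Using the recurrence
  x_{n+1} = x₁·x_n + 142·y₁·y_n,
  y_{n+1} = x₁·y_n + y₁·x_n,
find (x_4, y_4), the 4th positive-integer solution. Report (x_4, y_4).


Step 1: Find the fundamental solution (x₁, y₁) of x² - 142y² = 1.
  Expand √142 as a continued fraction. a₀ = ⌊√142⌋ = 11; iterate m_{k+1} = d_k·a_k − m_k, d_{k+1} = (142 − m_{k+1}²)/d_k, a_{k+1} = ⌊(a₀ + m_{k+1})/d_{k+1}⌋ (starting m₀ = 0, d₀ = 1), with convergents p_k = a_k·p_{k-1} + p_{k-2}, q_k = a_k·q_{k-1} + q_{k-2} (p₋₁ = 1, q₋₁ = 0):
  k = 0: a₀ = 11; p₀/q₀ = 11/1; p₀² − 142·q₀² = 121 − 142 = -21.
  k = 1: m = 11, d = 21, a = ⌊(11 + 11)/21⌋ = 1; p/q = (1·11 + 1)/(1·1 + 0) = 12/1; p² − 142·q² = 144 − 142 = 2.
  k = 2: m = 10, d = 2, a = ⌊(11 + 10)/2⌋ = 10; p/q = (10·12 + 11)/(10·1 + 1) = 131/11; p² − 142·q² = 17161 − 17182 = -21.
  k = 3: m = 10, d = 21, a = ⌊(11 + 10)/21⌋ = 1; p/q = (1·131 + 12)/(1·11 + 1) = 143/12; p² − 142·q² = 20449 − 20448 = 1.
  The first convergent with p² − 142·q² = 1 gives the fundamental solution (x₁, y₁) = (143, 12).
Step 2: Apply the recurrence (x_{n+1}, y_{n+1}) = (x₁x_n + 142y₁y_n, x₁y_n + y₁x_n) repeatedly.
  From (x_1, y_1) = (143, 12): x_2 = 143·143 + 142·12·12 = 40897; y_2 = 143·12 + 12·143 = 3432.
  From (x_2, y_2) = (40897, 3432): x_3 = 143·40897 + 142·12·3432 = 11696399; y_3 = 143·3432 + 12·40897 = 981540.
  From (x_3, y_3) = (11696399, 981540): x_4 = 143·11696399 + 142·12·981540 = 3345129217; y_4 = 143·981540 + 12·11696399 = 280717008.
Step 3: Verify x_4² - 142·y_4² = 11189889478427033089 - 11189889478427033088 = 1 (should be 1). ✓

(x_1, y_1) = (143, 12); (x_4, y_4) = (3345129217, 280717008).


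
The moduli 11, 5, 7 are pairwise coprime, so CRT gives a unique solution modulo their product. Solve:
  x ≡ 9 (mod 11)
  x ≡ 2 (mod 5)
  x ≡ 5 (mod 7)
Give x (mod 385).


Moduli 11, 5, 7 are pairwise coprime; by CRT there is a unique solution modulo M = 11 · 5 · 7 = 385.
Solve pairwise, accumulating the modulus:
  Start with x ≡ 9 (mod 11).
  Combine with x ≡ 2 (mod 5): since gcd(11, 5) = 1, we get a unique residue mod 55.
    Write x = 9 + 11·t and substitute into x ≡ 2 (mod 5): 11·t ≡ 2 − 9 = -7 (mod 5).
    Reduce coefficients mod 5: 1·t ≡ 3 (mod 5).
    So t ≡ 3 (mod 5).
    Then x = 9 + 11·3 = 42, valid modulo lcm(11, 5) = 55: x ≡ 42 (mod 55).
  Combine with x ≡ 5 (mod 7): since gcd(55, 7) = 1, we get a unique residue mod 385.
    Write x = 42 + 55·t and substitute into x ≡ 5 (mod 7): 55·t ≡ 5 − 42 = -37 (mod 7).
    Reduce coefficients mod 7: 6·t ≡ 5 (mod 7).
    The inverse of 6 mod 7 is 6 (since 6·6 = 36 = 5·7 + 1), so t ≡ 6·5 = 30 ≡ 2 (mod 7).
    Then x = 42 + 55·2 = 152, valid modulo lcm(55, 7) = 385: x ≡ 152 (mod 385).
Verify: 152 mod 11 = 9 ✓, 152 mod 5 = 2 ✓, 152 mod 7 = 5 ✓.

x ≡ 152 (mod 385).


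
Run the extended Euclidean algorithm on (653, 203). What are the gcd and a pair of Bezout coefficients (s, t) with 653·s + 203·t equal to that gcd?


Euclidean algorithm on (653, 203) — divide until remainder is 0:
  653 = 3 · 203 + 44
  203 = 4 · 44 + 27
  44 = 1 · 27 + 17
  27 = 1 · 17 + 10
  17 = 1 · 10 + 7
  10 = 1 · 7 + 3
  7 = 2 · 3 + 1
  3 = 3 · 1 + 0
gcd(653, 203) = 1.
Track Bezout coefficients alongside the remainders: start with r₀ = 653 = a·1 + b·0 (s = 1, t = 0) and r₁ = 203 = a·0 + b·1 (s = 0, t = 1); each new remainder r_{k+1} = r_{k-1} − q_k·r_k inherits s_{k+1} = s_{k-1} − q_k·s_k, t_{k+1} = t_{k-1} − q_k·t_k, so r_k = a·s_k + b·t_k at every step:
  q = 3: r = 44, s = 1 − 3·0 = 1, t = 0 − 3·1 = -3  (check: 653·1 + 203·(-3) = 44)
  q = 4: r = 27, s = 0 − 4·1 = -4, t = 1 − 4·(-3) = 13  (check: 653·(-4) + 203·13 = 27)
  q = 1: r = 17, s = 1 − 1·(-4) = 5, t = -3 − 1·13 = -16  (check: 653·5 + 203·(-16) = 17)
  q = 1: r = 10, s = -4 − 1·5 = -9, t = 13 − 1·(-16) = 29  (check: 653·(-9) + 203·29 = 10)
  q = 1: r = 7, s = 5 − 1·(-9) = 14, t = -16 − 1·29 = -45  (check: 653·14 + 203·(-45) = 7)
  q = 1: r = 3, s = -9 − 1·14 = -23, t = 29 − 1·(-45) = 74  (check: 653·(-23) + 203·74 = 3)
  q = 2: r = 1, s = 14 − 2·(-23) = 60, t = -45 − 2·74 = -193  (check: 653·60 + 203·(-193) = 1)
The row with r = 1 (the gcd) gives the Bezout coefficients s = 60, t = -193.
Result: 653 · (60) + 203 · (-193) = 1.

gcd(653, 203) = 1; s = 60, t = -193 (check: 653·60 + 203·(-193) = 1).


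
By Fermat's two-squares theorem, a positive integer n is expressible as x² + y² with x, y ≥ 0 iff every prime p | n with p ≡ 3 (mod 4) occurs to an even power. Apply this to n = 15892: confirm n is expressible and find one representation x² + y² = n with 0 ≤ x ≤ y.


Step 1: Factor n = 15892 = 2^2 · 29 · 137.
Step 2: Check the mod-4 condition on each prime factor: 2 = 2 (special); 29 ≡ 1 (mod 4), exponent 1; 137 ≡ 1 (mod 4), exponent 1.
All primes ≡ 3 (mod 4) appear to even exponent (or don't appear), so by the two-squares theorem n IS expressible as a sum of two squares.
Step 3: Build a representation. Group n = k² · m with k = 2 and m = 29 · 137 = 3973 (a product of primes ≡ 1 (mod 4)); a representation of m scales to one of n via (k·x)² + (k·y)² = k²(x² + y²). Each prime p ≡ 1 (mod 4) is itself a sum of two squares; find a² by testing p − a² for a perfect square:
  29: 29 − 1² = 28, 29 − 2² = 25 = 5² ⇒ 29 = 2² + 5².
  137: 137 − 1² = 136, 137 − 2² = 133, 137 − 3² = 128, 137 − 4² = 121 = 11² ⇒ 137 = 4² + 11².
  Combine using the Brahmagupta–Fibonacci identity (a² + b²)(c² + d²) = (ac − bd)² + (ad + bc)² = (ac + bd)² + (ad − bc)²:
  29 · 137 = 3973: from (2² + 5²)(4² + 11²), take (2·4 − 5·11, 2·11 + 5·4) = (8 − 55, 22 + 20) = (-47, 42); dropping signs (only squares matter) gives (47, 42); check 47² + 42² = 2209 + 1764 = 3973 ✓.
  Scale by k = 2: (2·47, 2·42) = (94, 84).
Step 4: Order so x ≤ y and verify: 84² + 94² = 7056 + 8836 = 15892 = n. ✓

n = 15892 = 84² + 94² (one valid representation with x ≤ y).


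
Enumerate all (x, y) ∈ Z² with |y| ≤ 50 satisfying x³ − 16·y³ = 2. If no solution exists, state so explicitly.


The equation is x³ - 16y³ = 2. For fixed y, x³ = 16·y³ + 2, so a solution requires the RHS to be a perfect cube.
Strategy: iterate y from -50 to 50, compute RHS = 16·y³ + 2, and check whether it is a (positive or negative) perfect cube.
Check small values of y:
  y = 0: RHS = 2 is not a perfect cube.
  y = 1: RHS = 18 is not a perfect cube.
  y = -1: RHS = -14 is not a perfect cube.
  y = 2: RHS = 130 is not a perfect cube.
  y = -2: RHS = -126 is not a perfect cube.
  y = 3: RHS = 434 is not a perfect cube.
  y = -3: RHS = -430 is not a perfect cube.
Continuing the search up to |y| = 50 finds no solutions either.
No (x, y) in the scanned range satisfies the equation.

No integer solutions with |y| ≤ 50.


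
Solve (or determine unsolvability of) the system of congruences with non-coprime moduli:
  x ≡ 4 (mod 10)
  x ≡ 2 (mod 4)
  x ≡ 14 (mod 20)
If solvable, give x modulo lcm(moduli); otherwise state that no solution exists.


Moduli 10, 4, 20 are not pairwise coprime, so CRT works modulo lcm(m_i) when all pairwise compatibility conditions hold.
Pairwise compatibility: gcd(m_i, m_j) must divide a_i - a_j for every pair.
Merge one congruence at a time:
  Start: x ≡ 4 (mod 10).
  Combine with x ≡ 2 (mod 4): gcd(10, 4) = 2; 2 - 4 = -2, which IS divisible by 2, so compatible.
    Write x = 4 + 10·t and substitute into x ≡ 2 (mod 4): 10·t ≡ 2 − 4 = -2 (mod 4).
    Divide the congruence (and modulus) by g = 2: 5·t ≡ -1 (mod 2).
    Reduce coefficients mod 2: 1·t ≡ 1 (mod 2).
    So t ≡ 1 (mod 2).
    Then x = 4 + 10·1 = 14, valid modulo lcm(10, 4) = 20: x ≡ 14 (mod 20).
  Combine with x ≡ 14 (mod 20): gcd(20, 20) = 20; 14 - 14 = 0, which IS divisible by 20, so compatible.
    Write x = 14 + 20·t and substitute into x ≡ 14 (mod 20): 20·t ≡ 14 − 14 = 0 (mod 20).
    Divide the congruence (and modulus) by g = 20: 1·t ≡ 0 (mod 1).
    Modulo 1 every t works; take t = 0.
    Then x = 14 + 20·0 = 14, valid modulo lcm(20, 20) = 20: x ≡ 14 (mod 20).
Verify: 14 mod 10 = 4, 14 mod 4 = 2, 14 mod 20 = 14.

x ≡ 14 (mod 20).


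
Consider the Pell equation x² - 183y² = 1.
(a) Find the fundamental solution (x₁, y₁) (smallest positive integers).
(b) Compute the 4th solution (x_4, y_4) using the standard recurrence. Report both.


Step 1: Find the fundamental solution (x₁, y₁) of x² - 183y² = 1.
  Expand √183 as a continued fraction. a₀ = ⌊√183⌋ = 13; iterate m_{k+1} = d_k·a_k − m_k, d_{k+1} = (183 − m_{k+1}²)/d_k, a_{k+1} = ⌊(a₀ + m_{k+1})/d_{k+1}⌋ (starting m₀ = 0, d₀ = 1), with convergents p_k = a_k·p_{k-1} + p_{k-2}, q_k = a_k·q_{k-1} + q_{k-2} (p₋₁ = 1, q₋₁ = 0):
  k = 0: a₀ = 13; p₀/q₀ = 13/1; p₀² − 183·q₀² = 169 − 183 = -14.
  k = 1: m = 13, d = 14, a = ⌊(13 + 13)/14⌋ = 1; p/q = (1·13 + 1)/(1·1 + 0) = 14/1; p² − 183·q² = 196 − 183 = 13.
  k = 2: m = 1, d = 13, a = ⌊(13 + 1)/13⌋ = 1; p/q = (1·14 + 13)/(1·1 + 1) = 27/2; p² − 183·q² = 729 − 732 = -3.
  k = 3: m = 12, d = 3, a = ⌊(13 + 12)/3⌋ = 8; p/q = (8·27 + 14)/(8·2 + 1) = 230/17; p² − 183·q² = 52900 − 52887 = 13.
  k = 4: m = 12, d = 13, a = ⌊(13 + 12)/13⌋ = 1; p/q = (1·230 + 27)/(1·17 + 2) = 257/19; p² − 183·q² = 66049 − 66063 = -14.
  k = 5: m = 1, d = 14, a = ⌊(13 + 1)/14⌋ = 1; p/q = (1·257 + 230)/(1·19 + 17) = 487/36; p² − 183·q² = 237169 − 237168 = 1.
  The first convergent with p² − 183·q² = 1 gives the fundamental solution (x₁, y₁) = (487, 36).
Step 2: Apply the recurrence (x_{n+1}, y_{n+1}) = (x₁x_n + 183y₁y_n, x₁y_n + y₁x_n) repeatedly.
  From (x_1, y_1) = (487, 36): x_2 = 487·487 + 183·36·36 = 474337; y_2 = 487·36 + 36·487 = 35064.
  From (x_2, y_2) = (474337, 35064): x_3 = 487·474337 + 183·36·35064 = 462003751; y_3 = 487·35064 + 36·474337 = 34152300.
  From (x_3, y_3) = (462003751, 34152300): x_4 = 487·462003751 + 183·36·34152300 = 449991179137; y_4 = 487·34152300 + 36·462003751 = 33264305136.
Step 3: Verify x_4² - 183·y_4² = 202492061301107624064769 - 202492061301107624064768 = 1 (should be 1). ✓

(x_1, y_1) = (487, 36); (x_4, y_4) = (449991179137, 33264305136).


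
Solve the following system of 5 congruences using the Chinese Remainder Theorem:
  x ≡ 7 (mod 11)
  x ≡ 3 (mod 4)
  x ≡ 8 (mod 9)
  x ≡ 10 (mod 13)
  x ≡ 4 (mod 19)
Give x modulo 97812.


Product of moduli M = 11 · 4 · 9 · 13 · 19 = 97812.
Merge one congruence at a time:
  Start: x ≡ 7 (mod 11).
  Combine with x ≡ 3 (mod 4); new modulus lcm = 44.
    Write x = 7 + 11·t and substitute into x ≡ 3 (mod 4): 11·t ≡ 3 − 7 = -4 (mod 4).
    Reduce coefficients mod 4: 3·t ≡ 0 (mod 4).
    The inverse of 3 mod 4 is 3 (since 3·3 = 9 = 2·4 + 1), so t ≡ 3·0 = 0 ≡ 0 (mod 4).
    Then x = 7 + 11·0 = 7, valid modulo lcm(11, 4) = 44: x ≡ 7 (mod 44).
  Combine with x ≡ 8 (mod 9); new modulus lcm = 396.
    Write x = 7 + 44·t and substitute into x ≡ 8 (mod 9): 44·t ≡ 8 − 7 = 1 (mod 9).
    Reduce coefficients mod 9: 8·t ≡ 1 (mod 9).
    The inverse of 8 mod 9 is 8 (since 8·8 = 64 = 7·9 + 1), so t ≡ 8·1 = 8 ≡ 8 (mod 9).
    Then x = 7 + 44·8 = 359, valid modulo lcm(44, 9) = 396: x ≡ 359 (mod 396).
  Combine with x ≡ 10 (mod 13); new modulus lcm = 5148.
    Write x = 359 + 396·t and substitute into x ≡ 10 (mod 13): 396·t ≡ 10 − 359 = -349 (mod 13).
    Reduce coefficients mod 13: 6·t ≡ 2 (mod 13).
    The inverse of 6 mod 13 is 11 (since 6·11 = 66 = 5·13 + 1), so t ≡ 11·2 = 22 ≡ 9 (mod 13).
    Then x = 359 + 396·9 = 3923, valid modulo lcm(396, 13) = 5148: x ≡ 3923 (mod 5148).
  Combine with x ≡ 4 (mod 19); new modulus lcm = 97812.
    Write x = 3923 + 5148·t and substitute into x ≡ 4 (mod 19): 5148·t ≡ 4 − 3923 = -3919 (mod 19).
    Reduce coefficients mod 19: 18·t ≡ 14 (mod 19).
    The inverse of 18 mod 19 is 18 (since 18·18 = 324 = 17·19 + 1), so t ≡ 18·14 = 252 ≡ 5 (mod 19).
    Then x = 3923 + 5148·5 = 29663, valid modulo lcm(5148, 19) = 97812: x ≡ 29663 (mod 97812).
Verify against each original: 29663 mod 11 = 7, 29663 mod 4 = 3, 29663 mod 9 = 8, 29663 mod 13 = 10, 29663 mod 19 = 4.

x ≡ 29663 (mod 97812).


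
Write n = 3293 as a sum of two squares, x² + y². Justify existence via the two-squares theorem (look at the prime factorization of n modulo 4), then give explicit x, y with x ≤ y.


Step 1: Factor n = 3293 = 37 · 89.
Step 2: Check the mod-4 condition on each prime factor: 37 ≡ 1 (mod 4), exponent 1; 89 ≡ 1 (mod 4), exponent 1.
All primes ≡ 3 (mod 4) appear to even exponent (or don't appear), so by the two-squares theorem n IS expressible as a sum of two squares.
Step 3: Build a representation. Here n = 37 · 89 is a product of primes ≡ 1 (mod 4). Each prime p ≡ 1 (mod 4) is itself a sum of two squares; find a² by testing p − a² for a perfect square:
  37: 37 − 1² = 36 = 6² ⇒ 37 = 1² + 6².
  89: 89 − 1² = 88, 89 − 2² = 85, 89 − 3² = 80, 89 − 4² = 73, 89 − 5² = 64 = 8² ⇒ 89 = 5² + 8².
  Combine using the Brahmagupta–Fibonacci identity (a² + b²)(c² + d²) = (ac − bd)² + (ad + bc)² = (ac + bd)² + (ad − bc)²:
  37 · 89 = 3293: from (1² + 6²)(5² + 8²), take (1·5 − 6·8, 1·8 + 6·5) = (5 − 48, 8 + 30) = (-43, 38); dropping signs (only squares matter) gives (43, 38); check 43² + 38² = 1849 + 1444 = 3293 ✓.
Step 4: Order so x ≤ y and verify: 38² + 43² = 1444 + 1849 = 3293 = n. ✓

n = 3293 = 38² + 43² (one valid representation with x ≤ y).


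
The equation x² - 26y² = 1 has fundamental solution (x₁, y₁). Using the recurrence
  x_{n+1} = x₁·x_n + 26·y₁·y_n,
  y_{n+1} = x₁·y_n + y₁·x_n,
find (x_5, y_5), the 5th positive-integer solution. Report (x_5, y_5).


Step 1: Find the fundamental solution (x₁, y₁) of x² - 26y² = 1.
  Expand √26 as a continued fraction. a₀ = ⌊√26⌋ = 5; iterate m_{k+1} = d_k·a_k − m_k, d_{k+1} = (26 − m_{k+1}²)/d_k, a_{k+1} = ⌊(a₀ + m_{k+1})/d_{k+1}⌋ (starting m₀ = 0, d₀ = 1), with convergents p_k = a_k·p_{k-1} + p_{k-2}, q_k = a_k·q_{k-1} + q_{k-2} (p₋₁ = 1, q₋₁ = 0):
  k = 0: a₀ = 5; p₀/q₀ = 5/1; p₀² − 26·q₀² = 25 − 26 = -1.
  k = 1: m = 5, d = 1, a = ⌊(5 + 5)/1⌋ = 10; p/q = (10·5 + 1)/(10·1 + 0) = 51/10; p² − 26·q² = 2601 − 2600 = 1.
  The first convergent with p² − 26·q² = 1 gives the fundamental solution (x₁, y₁) = (51, 10).
Step 2: Apply the recurrence (x_{n+1}, y_{n+1}) = (x₁x_n + 26y₁y_n, x₁y_n + y₁x_n) repeatedly.
  From (x_1, y_1) = (51, 10): x_2 = 51·51 + 26·10·10 = 5201; y_2 = 51·10 + 10·51 = 1020.
  From (x_2, y_2) = (5201, 1020): x_3 = 51·5201 + 26·10·1020 = 530451; y_3 = 51·1020 + 10·5201 = 104030.
  From (x_3, y_3) = (530451, 104030): x_4 = 51·530451 + 26·10·104030 = 54100801; y_4 = 51·104030 + 10·530451 = 10610040.
  From (x_4, y_4) = (54100801, 10610040): x_5 = 51·54100801 + 26·10·10610040 = 5517751251; y_5 = 51·10610040 + 10·54100801 = 1082120050.
Step 3: Verify x_5² - 26·y_5² = 30445578867912065001 - 30445578867912065000 = 1 (should be 1). ✓

(x_1, y_1) = (51, 10); (x_5, y_5) = (5517751251, 1082120050).


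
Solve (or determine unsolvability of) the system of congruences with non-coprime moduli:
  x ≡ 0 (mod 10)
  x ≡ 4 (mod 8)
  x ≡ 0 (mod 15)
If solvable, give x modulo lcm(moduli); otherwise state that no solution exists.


Moduli 10, 8, 15 are not pairwise coprime, so CRT works modulo lcm(m_i) when all pairwise compatibility conditions hold.
Pairwise compatibility: gcd(m_i, m_j) must divide a_i - a_j for every pair.
Merge one congruence at a time:
  Start: x ≡ 0 (mod 10).
  Combine with x ≡ 4 (mod 8): gcd(10, 8) = 2; 4 - 0 = 4, which IS divisible by 2, so compatible.
    Write x = 0 + 10·t and substitute into x ≡ 4 (mod 8): 10·t ≡ 4 − 0 = 4 (mod 8).
    Divide the congruence (and modulus) by g = 2: 5·t ≡ 2 (mod 4).
    Reduce coefficients mod 4: 1·t ≡ 2 (mod 4).
    So t ≡ 2 (mod 4).
    Then x = 0 + 10·2 = 20, valid modulo lcm(10, 8) = 40: x ≡ 20 (mod 40).
  Combine with x ≡ 0 (mod 15): gcd(40, 15) = 5; 0 - 20 = -20, which IS divisible by 5, so compatible.
    Write x = 20 + 40·t and substitute into x ≡ 0 (mod 15): 40·t ≡ 0 − 20 = -20 (mod 15).
    Divide the congruence (and modulus) by g = 5: 8·t ≡ -4 (mod 3).
    Reduce coefficients mod 3: 2·t ≡ 2 (mod 3).
    The inverse of 2 mod 3 is 2 (since 2·2 = 4 = 1·3 + 1), so t ≡ 2·2 = 4 ≡ 1 (mod 3).
    Then x = 20 + 40·1 = 60, valid modulo lcm(40, 15) = 120: x ≡ 60 (mod 120).
Verify: 60 mod 10 = 0, 60 mod 8 = 4, 60 mod 15 = 0.

x ≡ 60 (mod 120).


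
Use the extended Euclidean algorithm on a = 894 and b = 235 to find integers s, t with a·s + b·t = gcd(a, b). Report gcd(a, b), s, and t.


Euclidean algorithm on (894, 235) — divide until remainder is 0:
  894 = 3 · 235 + 189
  235 = 1 · 189 + 46
  189 = 4 · 46 + 5
  46 = 9 · 5 + 1
  5 = 5 · 1 + 0
gcd(894, 235) = 1.
Track Bezout coefficients alongside the remainders: start with r₀ = 894 = a·1 + b·0 (s = 1, t = 0) and r₁ = 235 = a·0 + b·1 (s = 0, t = 1); each new remainder r_{k+1} = r_{k-1} − q_k·r_k inherits s_{k+1} = s_{k-1} − q_k·s_k, t_{k+1} = t_{k-1} − q_k·t_k, so r_k = a·s_k + b·t_k at every step:
  q = 3: r = 189, s = 1 − 3·0 = 1, t = 0 − 3·1 = -3  (check: 894·1 + 235·(-3) = 189)
  q = 1: r = 46, s = 0 − 1·1 = -1, t = 1 − 1·(-3) = 4  (check: 894·(-1) + 235·4 = 46)
  q = 4: r = 5, s = 1 − 4·(-1) = 5, t = -3 − 4·4 = -19  (check: 894·5 + 235·(-19) = 5)
  q = 9: r = 1, s = -1 − 9·5 = -46, t = 4 − 9·(-19) = 175  (check: 894·(-46) + 235·175 = 1)
The row with r = 1 (the gcd) gives the Bezout coefficients s = -46, t = 175.
Result: 894 · (-46) + 235 · (175) = 1.

gcd(894, 235) = 1; s = -46, t = 175 (check: 894·(-46) + 235·175 = 1).


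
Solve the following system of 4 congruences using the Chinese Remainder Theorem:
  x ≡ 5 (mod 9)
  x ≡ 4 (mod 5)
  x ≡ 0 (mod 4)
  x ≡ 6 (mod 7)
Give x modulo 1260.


Product of moduli M = 9 · 5 · 4 · 7 = 1260.
Merge one congruence at a time:
  Start: x ≡ 5 (mod 9).
  Combine with x ≡ 4 (mod 5); new modulus lcm = 45.
    Write x = 5 + 9·t and substitute into x ≡ 4 (mod 5): 9·t ≡ 4 − 5 = -1 (mod 5).
    Reduce coefficients mod 5: 4·t ≡ 4 (mod 5).
    The inverse of 4 mod 5 is 4 (since 4·4 = 16 = 3·5 + 1), so t ≡ 4·4 = 16 ≡ 1 (mod 5).
    Then x = 5 + 9·1 = 14, valid modulo lcm(9, 5) = 45: x ≡ 14 (mod 45).
  Combine with x ≡ 0 (mod 4); new modulus lcm = 180.
    Write x = 14 + 45·t and substitute into x ≡ 0 (mod 4): 45·t ≡ 0 − 14 = -14 (mod 4).
    Reduce coefficients mod 4: 1·t ≡ 2 (mod 4).
    So t ≡ 2 (mod 4).
    Then x = 14 + 45·2 = 104, valid modulo lcm(45, 4) = 180: x ≡ 104 (mod 180).
  Combine with x ≡ 6 (mod 7); new modulus lcm = 1260.
    Write x = 104 + 180·t and substitute into x ≡ 6 (mod 7): 180·t ≡ 6 − 104 = -98 (mod 7).
    Reduce coefficients mod 7: 5·t ≡ 0 (mod 7).
    The inverse of 5 mod 7 is 3 (since 5·3 = 15 = 2·7 + 1), so t ≡ 3·0 = 0 ≡ 0 (mod 7).
    Then x = 104 + 180·0 = 104, valid modulo lcm(180, 7) = 1260: x ≡ 104 (mod 1260).
Verify against each original: 104 mod 9 = 5, 104 mod 5 = 4, 104 mod 4 = 0, 104 mod 7 = 6.

x ≡ 104 (mod 1260).


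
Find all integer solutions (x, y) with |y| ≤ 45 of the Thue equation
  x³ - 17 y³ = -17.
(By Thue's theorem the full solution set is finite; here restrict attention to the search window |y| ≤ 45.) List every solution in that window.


The equation is x³ - 17y³ = -17. For fixed y, x³ = 17·y³ − 17, so a solution requires the RHS to be a perfect cube.
Strategy: iterate y from -45 to 45, compute RHS = 17·y³ − 17, and check whether it is a (positive or negative) perfect cube.
Check small values of y:
  y = 0: RHS = -17 is not a perfect cube.
  y = 1: RHS = 0 = (0)³ ⇒ x = 0 works.
  y = -1: RHS = -34 is not a perfect cube.
  y = 2: RHS = 119 is not a perfect cube.
  y = -2: RHS = -153 is not a perfect cube.
  y = 3: RHS = 442 is not a perfect cube.
  y = -3: RHS = -476 is not a perfect cube.
Continuing the search up to |y| = 45 finds no further solutions beyond those listed.
Collected solutions: (0, 1).

Solutions (with |y| ≤ 45): (0, 1).


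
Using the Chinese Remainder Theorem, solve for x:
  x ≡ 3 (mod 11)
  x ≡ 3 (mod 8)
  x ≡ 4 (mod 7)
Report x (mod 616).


Moduli 11, 8, 7 are pairwise coprime; by CRT there is a unique solution modulo M = 11 · 8 · 7 = 616.
Solve pairwise, accumulating the modulus:
  Start with x ≡ 3 (mod 11).
  Combine with x ≡ 3 (mod 8): since gcd(11, 8) = 1, we get a unique residue mod 88.
    Write x = 3 + 11·t and substitute into x ≡ 3 (mod 8): 11·t ≡ 3 − 3 = 0 (mod 8).
    Reduce coefficients mod 8: 3·t ≡ 0 (mod 8).
    The inverse of 3 mod 8 is 3 (since 3·3 = 9 = 1·8 + 1), so t ≡ 3·0 = 0 ≡ 0 (mod 8).
    Then x = 3 + 11·0 = 3, valid modulo lcm(11, 8) = 88: x ≡ 3 (mod 88).
  Combine with x ≡ 4 (mod 7): since gcd(88, 7) = 1, we get a unique residue mod 616.
    Write x = 3 + 88·t and substitute into x ≡ 4 (mod 7): 88·t ≡ 4 − 3 = 1 (mod 7).
    Reduce coefficients mod 7: 4·t ≡ 1 (mod 7).
    The inverse of 4 mod 7 is 2 (since 4·2 = 8 = 1·7 + 1), so t ≡ 2·1 = 2 ≡ 2 (mod 7).
    Then x = 3 + 88·2 = 179, valid modulo lcm(88, 7) = 616: x ≡ 179 (mod 616).
Verify: 179 mod 11 = 3 ✓, 179 mod 8 = 3 ✓, 179 mod 7 = 4 ✓.

x ≡ 179 (mod 616).


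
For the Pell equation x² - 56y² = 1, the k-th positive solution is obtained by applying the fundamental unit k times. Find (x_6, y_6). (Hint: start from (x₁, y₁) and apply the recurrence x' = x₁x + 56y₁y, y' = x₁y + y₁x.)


Step 1: Find the fundamental solution (x₁, y₁) of x² - 56y² = 1.
  Expand √56 as a continued fraction. a₀ = ⌊√56⌋ = 7; iterate m_{k+1} = d_k·a_k − m_k, d_{k+1} = (56 − m_{k+1}²)/d_k, a_{k+1} = ⌊(a₀ + m_{k+1})/d_{k+1}⌋ (starting m₀ = 0, d₀ = 1), with convergents p_k = a_k·p_{k-1} + p_{k-2}, q_k = a_k·q_{k-1} + q_{k-2} (p₋₁ = 1, q₋₁ = 0):
  k = 0: a₀ = 7; p₀/q₀ = 7/1; p₀² − 56·q₀² = 49 − 56 = -7.
  k = 1: m = 7, d = 7, a = ⌊(7 + 7)/7⌋ = 2; p/q = (2·7 + 1)/(2·1 + 0) = 15/2; p² − 56·q² = 225 − 224 = 1.
  The first convergent with p² − 56·q² = 1 gives the fundamental solution (x₁, y₁) = (15, 2).
Step 2: Apply the recurrence (x_{n+1}, y_{n+1}) = (x₁x_n + 56y₁y_n, x₁y_n + y₁x_n) repeatedly.
  From (x_1, y_1) = (15, 2): x_2 = 15·15 + 56·2·2 = 449; y_2 = 15·2 + 2·15 = 60.
  From (x_2, y_2) = (449, 60): x_3 = 15·449 + 56·2·60 = 13455; y_3 = 15·60 + 2·449 = 1798.
  From (x_3, y_3) = (13455, 1798): x_4 = 15·13455 + 56·2·1798 = 403201; y_4 = 15·1798 + 2·13455 = 53880.
  From (x_4, y_4) = (403201, 53880): x_5 = 15·403201 + 56·2·53880 = 12082575; y_5 = 15·53880 + 2·403201 = 1614602.
  From (x_5, y_5) = (12082575, 1614602): x_6 = 15·12082575 + 56·2·1614602 = 362074049; y_6 = 15·1614602 + 2·12082575 = 48384180.
Step 3: Verify x_6² - 56·y_6² = 131097616959254401 - 131097616959254400 = 1 (should be 1). ✓

(x_1, y_1) = (15, 2); (x_6, y_6) = (362074049, 48384180).


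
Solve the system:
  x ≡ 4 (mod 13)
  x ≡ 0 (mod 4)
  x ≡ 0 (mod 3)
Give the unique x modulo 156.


Moduli 13, 4, 3 are pairwise coprime; by CRT there is a unique solution modulo M = 13 · 4 · 3 = 156.
Solve pairwise, accumulating the modulus:
  Start with x ≡ 4 (mod 13).
  Combine with x ≡ 0 (mod 4): since gcd(13, 4) = 1, we get a unique residue mod 52.
    Write x = 4 + 13·t and substitute into x ≡ 0 (mod 4): 13·t ≡ 0 − 4 = -4 (mod 4).
    Reduce coefficients mod 4: 1·t ≡ 0 (mod 4).
    So t ≡ 0 (mod 4).
    Then x = 4 + 13·0 = 4, valid modulo lcm(13, 4) = 52: x ≡ 4 (mod 52).
  Combine with x ≡ 0 (mod 3): since gcd(52, 3) = 1, we get a unique residue mod 156.
    Write x = 4 + 52·t and substitute into x ≡ 0 (mod 3): 52·t ≡ 0 − 4 = -4 (mod 3).
    Reduce coefficients mod 3: 1·t ≡ 2 (mod 3).
    So t ≡ 2 (mod 3).
    Then x = 4 + 52·2 = 108, valid modulo lcm(52, 3) = 156: x ≡ 108 (mod 156).
Verify: 108 mod 13 = 4 ✓, 108 mod 4 = 0 ✓, 108 mod 3 = 0 ✓.

x ≡ 108 (mod 156).


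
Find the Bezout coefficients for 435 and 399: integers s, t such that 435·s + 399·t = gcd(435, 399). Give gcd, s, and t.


Euclidean algorithm on (435, 399) — divide until remainder is 0:
  435 = 1 · 399 + 36
  399 = 11 · 36 + 3
  36 = 12 · 3 + 0
gcd(435, 399) = 3.
Track Bezout coefficients alongside the remainders: start with r₀ = 435 = a·1 + b·0 (s = 1, t = 0) and r₁ = 399 = a·0 + b·1 (s = 0, t = 1); each new remainder r_{k+1} = r_{k-1} − q_k·r_k inherits s_{k+1} = s_{k-1} − q_k·s_k, t_{k+1} = t_{k-1} − q_k·t_k, so r_k = a·s_k + b·t_k at every step:
  q = 1: r = 36, s = 1 − 1·0 = 1, t = 0 − 1·1 = -1  (check: 435·1 + 399·(-1) = 36)
  q = 11: r = 3, s = 0 − 11·1 = -11, t = 1 − 11·(-1) = 12  (check: 435·(-11) + 399·12 = 3)
The row with r = 3 (the gcd) gives the Bezout coefficients s = -11, t = 12.
Result: 435 · (-11) + 399 · (12) = 3.

gcd(435, 399) = 3; s = -11, t = 12 (check: 435·(-11) + 399·12 = 3).
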